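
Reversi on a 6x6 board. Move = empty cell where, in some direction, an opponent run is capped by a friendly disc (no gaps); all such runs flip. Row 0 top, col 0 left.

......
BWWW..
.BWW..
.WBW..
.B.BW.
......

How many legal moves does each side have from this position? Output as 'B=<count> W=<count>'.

Answer: B=8 W=6

Derivation:
-- B to move --
(0,0): no bracket -> illegal
(0,1): flips 1 -> legal
(0,2): flips 2 -> legal
(0,3): flips 4 -> legal
(0,4): no bracket -> illegal
(1,4): flips 4 -> legal
(2,0): no bracket -> illegal
(2,4): flips 2 -> legal
(3,0): flips 1 -> legal
(3,4): flips 1 -> legal
(3,5): no bracket -> illegal
(4,0): no bracket -> illegal
(4,2): no bracket -> illegal
(4,5): flips 1 -> legal
(5,3): no bracket -> illegal
(5,4): no bracket -> illegal
(5,5): no bracket -> illegal
B mobility = 8
-- W to move --
(0,0): no bracket -> illegal
(0,1): no bracket -> illegal
(2,0): flips 1 -> legal
(3,0): flips 1 -> legal
(3,4): no bracket -> illegal
(4,0): no bracket -> illegal
(4,2): flips 2 -> legal
(5,0): flips 2 -> legal
(5,1): flips 1 -> legal
(5,2): no bracket -> illegal
(5,3): flips 1 -> legal
(5,4): no bracket -> illegal
W mobility = 6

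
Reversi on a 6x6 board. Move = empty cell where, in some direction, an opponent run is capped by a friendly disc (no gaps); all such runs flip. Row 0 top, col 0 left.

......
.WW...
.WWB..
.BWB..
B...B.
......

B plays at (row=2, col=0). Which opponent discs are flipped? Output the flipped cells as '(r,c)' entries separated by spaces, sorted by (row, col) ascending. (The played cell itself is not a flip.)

Dir NW: edge -> no flip
Dir N: first cell '.' (not opp) -> no flip
Dir NE: opp run (1,1), next='.' -> no flip
Dir W: edge -> no flip
Dir E: opp run (2,1) (2,2) capped by B -> flip
Dir SW: edge -> no flip
Dir S: first cell '.' (not opp) -> no flip
Dir SE: first cell 'B' (not opp) -> no flip

Answer: (2,1) (2,2)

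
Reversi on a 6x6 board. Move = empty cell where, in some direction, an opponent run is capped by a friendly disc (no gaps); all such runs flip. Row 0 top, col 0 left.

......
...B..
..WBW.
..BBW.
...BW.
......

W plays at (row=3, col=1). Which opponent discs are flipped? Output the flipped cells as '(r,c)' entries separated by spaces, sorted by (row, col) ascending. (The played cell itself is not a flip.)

Dir NW: first cell '.' (not opp) -> no flip
Dir N: first cell '.' (not opp) -> no flip
Dir NE: first cell 'W' (not opp) -> no flip
Dir W: first cell '.' (not opp) -> no flip
Dir E: opp run (3,2) (3,3) capped by W -> flip
Dir SW: first cell '.' (not opp) -> no flip
Dir S: first cell '.' (not opp) -> no flip
Dir SE: first cell '.' (not opp) -> no flip

Answer: (3,2) (3,3)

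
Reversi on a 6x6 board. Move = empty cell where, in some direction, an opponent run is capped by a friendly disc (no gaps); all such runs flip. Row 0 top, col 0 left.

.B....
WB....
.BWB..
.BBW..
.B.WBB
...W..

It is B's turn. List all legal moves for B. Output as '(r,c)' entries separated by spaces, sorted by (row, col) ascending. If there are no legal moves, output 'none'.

(0,0): no bracket -> illegal
(1,2): flips 1 -> legal
(1,3): flips 1 -> legal
(2,0): no bracket -> illegal
(2,4): no bracket -> illegal
(3,4): flips 1 -> legal
(4,2): flips 1 -> legal
(5,2): no bracket -> illegal
(5,4): flips 1 -> legal

Answer: (1,2) (1,3) (3,4) (4,2) (5,4)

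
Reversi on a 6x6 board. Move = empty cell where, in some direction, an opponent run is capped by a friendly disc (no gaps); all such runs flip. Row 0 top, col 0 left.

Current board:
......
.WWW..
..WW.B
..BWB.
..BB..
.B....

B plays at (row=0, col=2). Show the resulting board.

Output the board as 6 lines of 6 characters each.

Place B at (0,2); scan 8 dirs for brackets.
Dir NW: edge -> no flip
Dir N: edge -> no flip
Dir NE: edge -> no flip
Dir W: first cell '.' (not opp) -> no flip
Dir E: first cell '.' (not opp) -> no flip
Dir SW: opp run (1,1), next='.' -> no flip
Dir S: opp run (1,2) (2,2) capped by B -> flip
Dir SE: opp run (1,3), next='.' -> no flip
All flips: (1,2) (2,2)

Answer: ..B...
.WBW..
..BW.B
..BWB.
..BB..
.B....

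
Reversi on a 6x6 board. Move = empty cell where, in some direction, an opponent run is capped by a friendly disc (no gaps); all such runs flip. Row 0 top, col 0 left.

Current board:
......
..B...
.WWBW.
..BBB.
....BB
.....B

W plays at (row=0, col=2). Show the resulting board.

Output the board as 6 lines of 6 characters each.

Place W at (0,2); scan 8 dirs for brackets.
Dir NW: edge -> no flip
Dir N: edge -> no flip
Dir NE: edge -> no flip
Dir W: first cell '.' (not opp) -> no flip
Dir E: first cell '.' (not opp) -> no flip
Dir SW: first cell '.' (not opp) -> no flip
Dir S: opp run (1,2) capped by W -> flip
Dir SE: first cell '.' (not opp) -> no flip
All flips: (1,2)

Answer: ..W...
..W...
.WWBW.
..BBB.
....BB
.....B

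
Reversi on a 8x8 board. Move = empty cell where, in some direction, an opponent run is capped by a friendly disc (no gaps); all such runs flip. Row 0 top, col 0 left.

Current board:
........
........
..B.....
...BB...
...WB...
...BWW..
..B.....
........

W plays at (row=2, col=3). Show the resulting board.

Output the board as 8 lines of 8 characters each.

Place W at (2,3); scan 8 dirs for brackets.
Dir NW: first cell '.' (not opp) -> no flip
Dir N: first cell '.' (not opp) -> no flip
Dir NE: first cell '.' (not opp) -> no flip
Dir W: opp run (2,2), next='.' -> no flip
Dir E: first cell '.' (not opp) -> no flip
Dir SW: first cell '.' (not opp) -> no flip
Dir S: opp run (3,3) capped by W -> flip
Dir SE: opp run (3,4), next='.' -> no flip
All flips: (3,3)

Answer: ........
........
..BW....
...WB...
...WB...
...BWW..
..B.....
........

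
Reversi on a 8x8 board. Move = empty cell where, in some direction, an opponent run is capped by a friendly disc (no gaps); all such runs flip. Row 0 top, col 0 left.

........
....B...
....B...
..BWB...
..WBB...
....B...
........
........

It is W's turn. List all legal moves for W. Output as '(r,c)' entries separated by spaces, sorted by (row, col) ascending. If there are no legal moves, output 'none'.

(0,3): no bracket -> illegal
(0,4): no bracket -> illegal
(0,5): no bracket -> illegal
(1,3): no bracket -> illegal
(1,5): flips 1 -> legal
(2,1): no bracket -> illegal
(2,2): flips 1 -> legal
(2,3): no bracket -> illegal
(2,5): no bracket -> illegal
(3,1): flips 1 -> legal
(3,5): flips 1 -> legal
(4,1): no bracket -> illegal
(4,5): flips 2 -> legal
(5,2): no bracket -> illegal
(5,3): flips 1 -> legal
(5,5): flips 1 -> legal
(6,3): no bracket -> illegal
(6,4): no bracket -> illegal
(6,5): no bracket -> illegal

Answer: (1,5) (2,2) (3,1) (3,5) (4,5) (5,3) (5,5)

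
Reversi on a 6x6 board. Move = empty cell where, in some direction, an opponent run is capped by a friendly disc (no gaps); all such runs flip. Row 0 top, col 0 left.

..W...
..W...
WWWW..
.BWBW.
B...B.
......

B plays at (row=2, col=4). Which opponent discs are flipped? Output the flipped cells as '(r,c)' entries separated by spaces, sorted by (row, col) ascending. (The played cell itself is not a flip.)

Answer: (3,4)

Derivation:
Dir NW: first cell '.' (not opp) -> no flip
Dir N: first cell '.' (not opp) -> no flip
Dir NE: first cell '.' (not opp) -> no flip
Dir W: opp run (2,3) (2,2) (2,1) (2,0), next=edge -> no flip
Dir E: first cell '.' (not opp) -> no flip
Dir SW: first cell 'B' (not opp) -> no flip
Dir S: opp run (3,4) capped by B -> flip
Dir SE: first cell '.' (not opp) -> no flip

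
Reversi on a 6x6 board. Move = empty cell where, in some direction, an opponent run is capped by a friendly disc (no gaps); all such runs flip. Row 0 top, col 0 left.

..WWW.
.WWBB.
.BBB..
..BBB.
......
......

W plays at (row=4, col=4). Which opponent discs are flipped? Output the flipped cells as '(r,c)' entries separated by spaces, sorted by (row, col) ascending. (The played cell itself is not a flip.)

Answer: (2,2) (3,3)

Derivation:
Dir NW: opp run (3,3) (2,2) capped by W -> flip
Dir N: opp run (3,4), next='.' -> no flip
Dir NE: first cell '.' (not opp) -> no flip
Dir W: first cell '.' (not opp) -> no flip
Dir E: first cell '.' (not opp) -> no flip
Dir SW: first cell '.' (not opp) -> no flip
Dir S: first cell '.' (not opp) -> no flip
Dir SE: first cell '.' (not opp) -> no flip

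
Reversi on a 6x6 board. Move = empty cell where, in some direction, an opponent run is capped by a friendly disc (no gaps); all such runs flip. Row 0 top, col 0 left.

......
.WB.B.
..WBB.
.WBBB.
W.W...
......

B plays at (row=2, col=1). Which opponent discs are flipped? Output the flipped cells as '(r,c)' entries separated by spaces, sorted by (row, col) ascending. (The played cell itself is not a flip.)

Answer: (2,2)

Derivation:
Dir NW: first cell '.' (not opp) -> no flip
Dir N: opp run (1,1), next='.' -> no flip
Dir NE: first cell 'B' (not opp) -> no flip
Dir W: first cell '.' (not opp) -> no flip
Dir E: opp run (2,2) capped by B -> flip
Dir SW: first cell '.' (not opp) -> no flip
Dir S: opp run (3,1), next='.' -> no flip
Dir SE: first cell 'B' (not opp) -> no flip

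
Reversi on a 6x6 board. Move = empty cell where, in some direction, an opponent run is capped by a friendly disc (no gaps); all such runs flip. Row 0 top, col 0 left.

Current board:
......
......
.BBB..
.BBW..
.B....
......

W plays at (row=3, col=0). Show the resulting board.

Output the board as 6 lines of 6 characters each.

Answer: ......
......
.BBB..
WWWW..
.B....
......

Derivation:
Place W at (3,0); scan 8 dirs for brackets.
Dir NW: edge -> no flip
Dir N: first cell '.' (not opp) -> no flip
Dir NE: opp run (2,1), next='.' -> no flip
Dir W: edge -> no flip
Dir E: opp run (3,1) (3,2) capped by W -> flip
Dir SW: edge -> no flip
Dir S: first cell '.' (not opp) -> no flip
Dir SE: opp run (4,1), next='.' -> no flip
All flips: (3,1) (3,2)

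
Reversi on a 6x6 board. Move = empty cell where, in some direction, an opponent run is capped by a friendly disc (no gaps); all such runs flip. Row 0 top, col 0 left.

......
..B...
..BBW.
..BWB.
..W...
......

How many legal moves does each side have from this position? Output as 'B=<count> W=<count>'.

Answer: B=5 W=7

Derivation:
-- B to move --
(1,3): no bracket -> illegal
(1,4): flips 1 -> legal
(1,5): no bracket -> illegal
(2,5): flips 1 -> legal
(3,1): no bracket -> illegal
(3,5): no bracket -> illegal
(4,1): no bracket -> illegal
(4,3): flips 1 -> legal
(4,4): flips 1 -> legal
(5,1): no bracket -> illegal
(5,2): flips 1 -> legal
(5,3): no bracket -> illegal
B mobility = 5
-- W to move --
(0,1): no bracket -> illegal
(0,2): flips 3 -> legal
(0,3): no bracket -> illegal
(1,1): flips 1 -> legal
(1,3): flips 1 -> legal
(1,4): no bracket -> illegal
(2,1): flips 2 -> legal
(2,5): no bracket -> illegal
(3,1): flips 1 -> legal
(3,5): flips 1 -> legal
(4,1): no bracket -> illegal
(4,3): no bracket -> illegal
(4,4): flips 1 -> legal
(4,5): no bracket -> illegal
W mobility = 7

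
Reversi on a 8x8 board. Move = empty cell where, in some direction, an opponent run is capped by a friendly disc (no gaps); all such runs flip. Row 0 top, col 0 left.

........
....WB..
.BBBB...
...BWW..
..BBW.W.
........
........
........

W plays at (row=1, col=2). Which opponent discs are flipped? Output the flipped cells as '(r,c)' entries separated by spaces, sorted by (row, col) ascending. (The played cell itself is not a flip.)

Answer: (2,3)

Derivation:
Dir NW: first cell '.' (not opp) -> no flip
Dir N: first cell '.' (not opp) -> no flip
Dir NE: first cell '.' (not opp) -> no flip
Dir W: first cell '.' (not opp) -> no flip
Dir E: first cell '.' (not opp) -> no flip
Dir SW: opp run (2,1), next='.' -> no flip
Dir S: opp run (2,2), next='.' -> no flip
Dir SE: opp run (2,3) capped by W -> flip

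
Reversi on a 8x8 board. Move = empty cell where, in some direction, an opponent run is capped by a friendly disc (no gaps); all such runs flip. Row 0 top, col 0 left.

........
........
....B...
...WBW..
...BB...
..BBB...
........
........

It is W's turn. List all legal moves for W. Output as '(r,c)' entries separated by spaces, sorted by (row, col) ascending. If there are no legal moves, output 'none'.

Answer: (1,3) (1,5) (5,5) (6,2) (6,3)

Derivation:
(1,3): flips 1 -> legal
(1,4): no bracket -> illegal
(1,5): flips 1 -> legal
(2,3): no bracket -> illegal
(2,5): no bracket -> illegal
(3,2): no bracket -> illegal
(4,1): no bracket -> illegal
(4,2): no bracket -> illegal
(4,5): no bracket -> illegal
(5,1): no bracket -> illegal
(5,5): flips 1 -> legal
(6,1): no bracket -> illegal
(6,2): flips 2 -> legal
(6,3): flips 2 -> legal
(6,4): no bracket -> illegal
(6,5): no bracket -> illegal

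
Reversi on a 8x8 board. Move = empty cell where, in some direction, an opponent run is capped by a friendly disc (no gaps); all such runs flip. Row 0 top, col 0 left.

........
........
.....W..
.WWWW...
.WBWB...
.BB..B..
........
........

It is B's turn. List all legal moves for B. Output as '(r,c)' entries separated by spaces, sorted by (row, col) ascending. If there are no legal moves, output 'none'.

Answer: (1,6) (2,0) (2,1) (2,2) (2,4) (3,0) (4,0)

Derivation:
(1,4): no bracket -> illegal
(1,5): no bracket -> illegal
(1,6): flips 3 -> legal
(2,0): flips 1 -> legal
(2,1): flips 2 -> legal
(2,2): flips 2 -> legal
(2,3): no bracket -> illegal
(2,4): flips 2 -> legal
(2,6): no bracket -> illegal
(3,0): flips 1 -> legal
(3,5): no bracket -> illegal
(3,6): no bracket -> illegal
(4,0): flips 1 -> legal
(4,5): no bracket -> illegal
(5,0): no bracket -> illegal
(5,3): no bracket -> illegal
(5,4): no bracket -> illegal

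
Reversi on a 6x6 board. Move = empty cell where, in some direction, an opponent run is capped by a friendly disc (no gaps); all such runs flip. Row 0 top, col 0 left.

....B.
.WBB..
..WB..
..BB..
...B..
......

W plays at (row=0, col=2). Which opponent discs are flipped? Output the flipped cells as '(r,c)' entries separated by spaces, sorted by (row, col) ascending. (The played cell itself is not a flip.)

Dir NW: edge -> no flip
Dir N: edge -> no flip
Dir NE: edge -> no flip
Dir W: first cell '.' (not opp) -> no flip
Dir E: first cell '.' (not opp) -> no flip
Dir SW: first cell 'W' (not opp) -> no flip
Dir S: opp run (1,2) capped by W -> flip
Dir SE: opp run (1,3), next='.' -> no flip

Answer: (1,2)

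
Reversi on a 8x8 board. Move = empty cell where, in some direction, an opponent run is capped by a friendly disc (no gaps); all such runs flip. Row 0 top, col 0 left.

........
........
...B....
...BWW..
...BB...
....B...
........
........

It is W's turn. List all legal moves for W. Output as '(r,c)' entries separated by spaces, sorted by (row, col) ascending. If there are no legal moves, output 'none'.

(1,2): flips 1 -> legal
(1,3): no bracket -> illegal
(1,4): no bracket -> illegal
(2,2): no bracket -> illegal
(2,4): no bracket -> illegal
(3,2): flips 1 -> legal
(4,2): no bracket -> illegal
(4,5): no bracket -> illegal
(5,2): flips 1 -> legal
(5,3): flips 1 -> legal
(5,5): no bracket -> illegal
(6,3): no bracket -> illegal
(6,4): flips 2 -> legal
(6,5): no bracket -> illegal

Answer: (1,2) (3,2) (5,2) (5,3) (6,4)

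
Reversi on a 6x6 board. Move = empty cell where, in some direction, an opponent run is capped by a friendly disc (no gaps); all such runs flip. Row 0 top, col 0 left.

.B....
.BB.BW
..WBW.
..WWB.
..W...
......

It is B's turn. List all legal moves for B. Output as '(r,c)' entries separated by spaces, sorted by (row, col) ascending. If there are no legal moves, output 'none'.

Answer: (2,1) (2,5) (3,1) (4,1) (4,3) (4,4) (5,2)

Derivation:
(0,4): no bracket -> illegal
(0,5): no bracket -> illegal
(1,3): no bracket -> illegal
(2,1): flips 1 -> legal
(2,5): flips 1 -> legal
(3,1): flips 2 -> legal
(3,5): no bracket -> illegal
(4,1): flips 1 -> legal
(4,3): flips 1 -> legal
(4,4): flips 2 -> legal
(5,1): no bracket -> illegal
(5,2): flips 3 -> legal
(5,3): no bracket -> illegal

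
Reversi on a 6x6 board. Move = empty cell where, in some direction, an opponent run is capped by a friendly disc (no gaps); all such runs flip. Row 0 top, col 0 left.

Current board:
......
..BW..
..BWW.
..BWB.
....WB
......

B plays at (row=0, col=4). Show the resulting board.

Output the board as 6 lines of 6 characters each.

Place B at (0,4); scan 8 dirs for brackets.
Dir NW: edge -> no flip
Dir N: edge -> no flip
Dir NE: edge -> no flip
Dir W: first cell '.' (not opp) -> no flip
Dir E: first cell '.' (not opp) -> no flip
Dir SW: opp run (1,3) capped by B -> flip
Dir S: first cell '.' (not opp) -> no flip
Dir SE: first cell '.' (not opp) -> no flip
All flips: (1,3)

Answer: ....B.
..BB..
..BWW.
..BWB.
....WB
......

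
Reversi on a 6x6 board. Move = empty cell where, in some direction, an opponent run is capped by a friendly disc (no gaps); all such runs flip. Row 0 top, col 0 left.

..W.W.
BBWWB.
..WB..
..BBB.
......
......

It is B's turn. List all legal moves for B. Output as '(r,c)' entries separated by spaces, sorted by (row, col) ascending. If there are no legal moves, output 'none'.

Answer: (0,1) (0,3) (2,1)

Derivation:
(0,1): flips 1 -> legal
(0,3): flips 1 -> legal
(0,5): no bracket -> illegal
(1,5): no bracket -> illegal
(2,1): flips 1 -> legal
(2,4): no bracket -> illegal
(3,1): no bracket -> illegal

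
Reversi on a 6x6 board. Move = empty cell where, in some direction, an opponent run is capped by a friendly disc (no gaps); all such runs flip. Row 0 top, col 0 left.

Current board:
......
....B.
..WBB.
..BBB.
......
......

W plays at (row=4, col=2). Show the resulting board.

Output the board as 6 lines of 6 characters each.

Place W at (4,2); scan 8 dirs for brackets.
Dir NW: first cell '.' (not opp) -> no flip
Dir N: opp run (3,2) capped by W -> flip
Dir NE: opp run (3,3) (2,4), next='.' -> no flip
Dir W: first cell '.' (not opp) -> no flip
Dir E: first cell '.' (not opp) -> no flip
Dir SW: first cell '.' (not opp) -> no flip
Dir S: first cell '.' (not opp) -> no flip
Dir SE: first cell '.' (not opp) -> no flip
All flips: (3,2)

Answer: ......
....B.
..WBB.
..WBB.
..W...
......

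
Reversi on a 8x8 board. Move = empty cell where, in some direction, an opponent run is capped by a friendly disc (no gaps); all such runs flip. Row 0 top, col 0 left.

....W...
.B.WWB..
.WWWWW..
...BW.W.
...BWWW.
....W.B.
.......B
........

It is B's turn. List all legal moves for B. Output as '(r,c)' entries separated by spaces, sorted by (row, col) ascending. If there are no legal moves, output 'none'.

Answer: (0,3) (1,2) (1,6) (2,6) (3,1) (3,5) (4,7) (5,5) (6,5)

Derivation:
(0,2): no bracket -> illegal
(0,3): flips 2 -> legal
(0,5): no bracket -> illegal
(1,0): no bracket -> illegal
(1,2): flips 5 -> legal
(1,6): flips 2 -> legal
(2,0): no bracket -> illegal
(2,6): flips 2 -> legal
(2,7): no bracket -> illegal
(3,0): no bracket -> illegal
(3,1): flips 1 -> legal
(3,2): no bracket -> illegal
(3,5): flips 2 -> legal
(3,7): no bracket -> illegal
(4,7): flips 3 -> legal
(5,3): no bracket -> illegal
(5,5): flips 1 -> legal
(5,7): no bracket -> illegal
(6,3): no bracket -> illegal
(6,4): no bracket -> illegal
(6,5): flips 1 -> legal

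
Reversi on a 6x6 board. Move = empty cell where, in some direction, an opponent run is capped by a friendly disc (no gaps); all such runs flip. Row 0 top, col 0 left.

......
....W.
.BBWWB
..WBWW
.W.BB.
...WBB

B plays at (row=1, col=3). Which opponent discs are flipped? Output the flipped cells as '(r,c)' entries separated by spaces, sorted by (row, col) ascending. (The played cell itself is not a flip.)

Answer: (2,3)

Derivation:
Dir NW: first cell '.' (not opp) -> no flip
Dir N: first cell '.' (not opp) -> no flip
Dir NE: first cell '.' (not opp) -> no flip
Dir W: first cell '.' (not opp) -> no flip
Dir E: opp run (1,4), next='.' -> no flip
Dir SW: first cell 'B' (not opp) -> no flip
Dir S: opp run (2,3) capped by B -> flip
Dir SE: opp run (2,4) (3,5), next=edge -> no flip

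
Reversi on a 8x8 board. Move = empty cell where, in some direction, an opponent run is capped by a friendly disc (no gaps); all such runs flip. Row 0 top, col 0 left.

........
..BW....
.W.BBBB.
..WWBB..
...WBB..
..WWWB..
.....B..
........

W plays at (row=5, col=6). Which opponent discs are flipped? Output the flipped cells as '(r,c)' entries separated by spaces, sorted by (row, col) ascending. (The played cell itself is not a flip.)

Answer: (5,5)

Derivation:
Dir NW: opp run (4,5) (3,4) (2,3) (1,2), next='.' -> no flip
Dir N: first cell '.' (not opp) -> no flip
Dir NE: first cell '.' (not opp) -> no flip
Dir W: opp run (5,5) capped by W -> flip
Dir E: first cell '.' (not opp) -> no flip
Dir SW: opp run (6,5), next='.' -> no flip
Dir S: first cell '.' (not opp) -> no flip
Dir SE: first cell '.' (not opp) -> no flip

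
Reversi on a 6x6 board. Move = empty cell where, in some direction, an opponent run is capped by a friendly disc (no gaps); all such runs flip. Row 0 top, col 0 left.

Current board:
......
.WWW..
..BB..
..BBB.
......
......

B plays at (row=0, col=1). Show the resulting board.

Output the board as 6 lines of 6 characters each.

Place B at (0,1); scan 8 dirs for brackets.
Dir NW: edge -> no flip
Dir N: edge -> no flip
Dir NE: edge -> no flip
Dir W: first cell '.' (not opp) -> no flip
Dir E: first cell '.' (not opp) -> no flip
Dir SW: first cell '.' (not opp) -> no flip
Dir S: opp run (1,1), next='.' -> no flip
Dir SE: opp run (1,2) capped by B -> flip
All flips: (1,2)

Answer: .B....
.WBW..
..BB..
..BBB.
......
......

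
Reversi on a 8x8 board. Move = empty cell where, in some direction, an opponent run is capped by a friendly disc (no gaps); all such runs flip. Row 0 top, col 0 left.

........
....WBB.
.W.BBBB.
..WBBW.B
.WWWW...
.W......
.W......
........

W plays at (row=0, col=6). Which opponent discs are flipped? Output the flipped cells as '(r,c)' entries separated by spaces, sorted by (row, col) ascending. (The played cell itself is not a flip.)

Answer: (1,5) (2,4) (3,3)

Derivation:
Dir NW: edge -> no flip
Dir N: edge -> no flip
Dir NE: edge -> no flip
Dir W: first cell '.' (not opp) -> no flip
Dir E: first cell '.' (not opp) -> no flip
Dir SW: opp run (1,5) (2,4) (3,3) capped by W -> flip
Dir S: opp run (1,6) (2,6), next='.' -> no flip
Dir SE: first cell '.' (not opp) -> no flip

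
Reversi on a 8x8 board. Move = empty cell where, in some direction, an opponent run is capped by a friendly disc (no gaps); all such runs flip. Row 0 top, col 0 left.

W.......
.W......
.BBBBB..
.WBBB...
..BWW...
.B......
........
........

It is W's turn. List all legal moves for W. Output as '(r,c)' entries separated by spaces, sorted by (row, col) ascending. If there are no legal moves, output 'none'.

Answer: (1,0) (1,3) (1,4) (1,6) (3,5) (4,1) (5,3)

Derivation:
(1,0): flips 2 -> legal
(1,2): no bracket -> illegal
(1,3): flips 3 -> legal
(1,4): flips 2 -> legal
(1,5): no bracket -> illegal
(1,6): flips 2 -> legal
(2,0): no bracket -> illegal
(2,6): no bracket -> illegal
(3,0): no bracket -> illegal
(3,5): flips 3 -> legal
(3,6): no bracket -> illegal
(4,0): no bracket -> illegal
(4,1): flips 1 -> legal
(4,5): no bracket -> illegal
(5,0): no bracket -> illegal
(5,2): no bracket -> illegal
(5,3): flips 1 -> legal
(6,0): no bracket -> illegal
(6,1): no bracket -> illegal
(6,2): no bracket -> illegal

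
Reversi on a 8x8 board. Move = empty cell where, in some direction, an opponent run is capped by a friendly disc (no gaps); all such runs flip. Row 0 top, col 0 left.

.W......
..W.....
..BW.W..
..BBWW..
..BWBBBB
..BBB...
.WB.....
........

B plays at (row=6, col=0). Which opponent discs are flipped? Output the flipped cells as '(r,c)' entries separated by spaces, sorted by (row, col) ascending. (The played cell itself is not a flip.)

Dir NW: edge -> no flip
Dir N: first cell '.' (not opp) -> no flip
Dir NE: first cell '.' (not opp) -> no flip
Dir W: edge -> no flip
Dir E: opp run (6,1) capped by B -> flip
Dir SW: edge -> no flip
Dir S: first cell '.' (not opp) -> no flip
Dir SE: first cell '.' (not opp) -> no flip

Answer: (6,1)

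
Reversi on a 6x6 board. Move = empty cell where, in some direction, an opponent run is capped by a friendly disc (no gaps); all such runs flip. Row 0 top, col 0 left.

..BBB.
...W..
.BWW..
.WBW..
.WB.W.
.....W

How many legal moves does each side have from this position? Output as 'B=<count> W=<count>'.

-- B to move --
(1,1): no bracket -> illegal
(1,2): flips 1 -> legal
(1,4): flips 1 -> legal
(2,0): flips 1 -> legal
(2,4): flips 4 -> legal
(3,0): flips 1 -> legal
(3,4): flips 1 -> legal
(3,5): no bracket -> illegal
(4,0): flips 4 -> legal
(4,3): flips 3 -> legal
(4,5): no bracket -> illegal
(5,0): flips 1 -> legal
(5,1): flips 2 -> legal
(5,2): no bracket -> illegal
(5,3): no bracket -> illegal
(5,4): no bracket -> illegal
B mobility = 10
-- W to move --
(0,1): no bracket -> illegal
(0,5): no bracket -> illegal
(1,0): no bracket -> illegal
(1,1): flips 1 -> legal
(1,2): no bracket -> illegal
(1,4): no bracket -> illegal
(1,5): no bracket -> illegal
(2,0): flips 1 -> legal
(3,0): no bracket -> illegal
(4,3): flips 1 -> legal
(5,1): flips 1 -> legal
(5,2): flips 2 -> legal
(5,3): flips 1 -> legal
W mobility = 6

Answer: B=10 W=6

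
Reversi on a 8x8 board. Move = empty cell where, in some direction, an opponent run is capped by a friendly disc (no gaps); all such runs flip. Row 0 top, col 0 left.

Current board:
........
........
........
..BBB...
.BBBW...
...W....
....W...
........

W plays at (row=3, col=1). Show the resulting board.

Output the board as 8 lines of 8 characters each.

Place W at (3,1); scan 8 dirs for brackets.
Dir NW: first cell '.' (not opp) -> no flip
Dir N: first cell '.' (not opp) -> no flip
Dir NE: first cell '.' (not opp) -> no flip
Dir W: first cell '.' (not opp) -> no flip
Dir E: opp run (3,2) (3,3) (3,4), next='.' -> no flip
Dir SW: first cell '.' (not opp) -> no flip
Dir S: opp run (4,1), next='.' -> no flip
Dir SE: opp run (4,2) capped by W -> flip
All flips: (4,2)

Answer: ........
........
........
.WBBB...
.BWBW...
...W....
....W...
........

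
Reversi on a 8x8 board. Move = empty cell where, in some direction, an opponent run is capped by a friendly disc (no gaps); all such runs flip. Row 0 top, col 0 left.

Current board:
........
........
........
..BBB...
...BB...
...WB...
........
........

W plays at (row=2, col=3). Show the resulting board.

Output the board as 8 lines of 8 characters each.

Place W at (2,3); scan 8 dirs for brackets.
Dir NW: first cell '.' (not opp) -> no flip
Dir N: first cell '.' (not opp) -> no flip
Dir NE: first cell '.' (not opp) -> no flip
Dir W: first cell '.' (not opp) -> no flip
Dir E: first cell '.' (not opp) -> no flip
Dir SW: opp run (3,2), next='.' -> no flip
Dir S: opp run (3,3) (4,3) capped by W -> flip
Dir SE: opp run (3,4), next='.' -> no flip
All flips: (3,3) (4,3)

Answer: ........
........
...W....
..BWB...
...WB...
...WB...
........
........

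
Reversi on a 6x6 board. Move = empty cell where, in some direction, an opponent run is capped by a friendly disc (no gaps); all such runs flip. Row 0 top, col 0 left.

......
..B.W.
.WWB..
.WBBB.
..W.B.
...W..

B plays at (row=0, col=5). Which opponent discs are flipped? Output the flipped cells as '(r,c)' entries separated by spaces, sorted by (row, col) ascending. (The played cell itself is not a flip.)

Dir NW: edge -> no flip
Dir N: edge -> no flip
Dir NE: edge -> no flip
Dir W: first cell '.' (not opp) -> no flip
Dir E: edge -> no flip
Dir SW: opp run (1,4) capped by B -> flip
Dir S: first cell '.' (not opp) -> no flip
Dir SE: edge -> no flip

Answer: (1,4)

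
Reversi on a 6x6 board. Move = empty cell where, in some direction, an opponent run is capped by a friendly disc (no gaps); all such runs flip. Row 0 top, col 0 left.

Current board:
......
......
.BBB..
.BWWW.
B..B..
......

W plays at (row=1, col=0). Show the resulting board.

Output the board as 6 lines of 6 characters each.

Place W at (1,0); scan 8 dirs for brackets.
Dir NW: edge -> no flip
Dir N: first cell '.' (not opp) -> no flip
Dir NE: first cell '.' (not opp) -> no flip
Dir W: edge -> no flip
Dir E: first cell '.' (not opp) -> no flip
Dir SW: edge -> no flip
Dir S: first cell '.' (not opp) -> no flip
Dir SE: opp run (2,1) capped by W -> flip
All flips: (2,1)

Answer: ......
W.....
.WBB..
.BWWW.
B..B..
......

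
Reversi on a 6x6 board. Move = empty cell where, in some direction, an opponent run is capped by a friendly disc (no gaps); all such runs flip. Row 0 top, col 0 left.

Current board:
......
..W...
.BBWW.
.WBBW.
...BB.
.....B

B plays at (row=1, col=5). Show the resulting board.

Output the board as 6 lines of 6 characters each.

Place B at (1,5); scan 8 dirs for brackets.
Dir NW: first cell '.' (not opp) -> no flip
Dir N: first cell '.' (not opp) -> no flip
Dir NE: edge -> no flip
Dir W: first cell '.' (not opp) -> no flip
Dir E: edge -> no flip
Dir SW: opp run (2,4) capped by B -> flip
Dir S: first cell '.' (not opp) -> no flip
Dir SE: edge -> no flip
All flips: (2,4)

Answer: ......
..W..B
.BBWB.
.WBBW.
...BB.
.....B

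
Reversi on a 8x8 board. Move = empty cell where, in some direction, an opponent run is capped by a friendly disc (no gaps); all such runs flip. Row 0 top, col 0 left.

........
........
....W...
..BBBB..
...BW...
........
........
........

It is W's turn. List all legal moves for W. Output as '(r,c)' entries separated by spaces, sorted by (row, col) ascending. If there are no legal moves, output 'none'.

(2,1): no bracket -> illegal
(2,2): flips 1 -> legal
(2,3): no bracket -> illegal
(2,5): no bracket -> illegal
(2,6): flips 1 -> legal
(3,1): no bracket -> illegal
(3,6): no bracket -> illegal
(4,1): no bracket -> illegal
(4,2): flips 2 -> legal
(4,5): no bracket -> illegal
(4,6): flips 1 -> legal
(5,2): no bracket -> illegal
(5,3): no bracket -> illegal
(5,4): no bracket -> illegal

Answer: (2,2) (2,6) (4,2) (4,6)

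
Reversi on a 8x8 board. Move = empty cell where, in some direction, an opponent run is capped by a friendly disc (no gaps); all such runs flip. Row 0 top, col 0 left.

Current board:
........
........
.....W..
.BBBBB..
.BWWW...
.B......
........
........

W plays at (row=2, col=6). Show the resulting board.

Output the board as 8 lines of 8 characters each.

Place W at (2,6); scan 8 dirs for brackets.
Dir NW: first cell '.' (not opp) -> no flip
Dir N: first cell '.' (not opp) -> no flip
Dir NE: first cell '.' (not opp) -> no flip
Dir W: first cell 'W' (not opp) -> no flip
Dir E: first cell '.' (not opp) -> no flip
Dir SW: opp run (3,5) capped by W -> flip
Dir S: first cell '.' (not opp) -> no flip
Dir SE: first cell '.' (not opp) -> no flip
All flips: (3,5)

Answer: ........
........
.....WW.
.BBBBW..
.BWWW...
.B......
........
........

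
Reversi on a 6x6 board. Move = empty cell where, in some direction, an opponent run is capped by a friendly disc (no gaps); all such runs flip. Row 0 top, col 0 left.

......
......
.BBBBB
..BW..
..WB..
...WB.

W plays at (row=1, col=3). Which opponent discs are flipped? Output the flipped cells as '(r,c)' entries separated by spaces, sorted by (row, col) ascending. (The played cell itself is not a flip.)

Answer: (2,3)

Derivation:
Dir NW: first cell '.' (not opp) -> no flip
Dir N: first cell '.' (not opp) -> no flip
Dir NE: first cell '.' (not opp) -> no flip
Dir W: first cell '.' (not opp) -> no flip
Dir E: first cell '.' (not opp) -> no flip
Dir SW: opp run (2,2), next='.' -> no flip
Dir S: opp run (2,3) capped by W -> flip
Dir SE: opp run (2,4), next='.' -> no flip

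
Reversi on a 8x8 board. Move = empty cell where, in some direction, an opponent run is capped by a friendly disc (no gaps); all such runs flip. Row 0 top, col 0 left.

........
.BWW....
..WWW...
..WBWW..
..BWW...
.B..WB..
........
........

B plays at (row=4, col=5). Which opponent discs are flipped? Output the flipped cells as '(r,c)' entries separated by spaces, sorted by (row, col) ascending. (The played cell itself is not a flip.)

Answer: (4,3) (4,4)

Derivation:
Dir NW: opp run (3,4) (2,3) (1,2), next='.' -> no flip
Dir N: opp run (3,5), next='.' -> no flip
Dir NE: first cell '.' (not opp) -> no flip
Dir W: opp run (4,4) (4,3) capped by B -> flip
Dir E: first cell '.' (not opp) -> no flip
Dir SW: opp run (5,4), next='.' -> no flip
Dir S: first cell 'B' (not opp) -> no flip
Dir SE: first cell '.' (not opp) -> no flip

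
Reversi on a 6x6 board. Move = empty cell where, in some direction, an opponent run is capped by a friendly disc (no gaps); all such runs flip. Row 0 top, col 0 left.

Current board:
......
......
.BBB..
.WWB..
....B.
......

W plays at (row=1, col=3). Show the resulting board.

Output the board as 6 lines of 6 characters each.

Answer: ......
...W..
.BWB..
.WWB..
....B.
......

Derivation:
Place W at (1,3); scan 8 dirs for brackets.
Dir NW: first cell '.' (not opp) -> no flip
Dir N: first cell '.' (not opp) -> no flip
Dir NE: first cell '.' (not opp) -> no flip
Dir W: first cell '.' (not opp) -> no flip
Dir E: first cell '.' (not opp) -> no flip
Dir SW: opp run (2,2) capped by W -> flip
Dir S: opp run (2,3) (3,3), next='.' -> no flip
Dir SE: first cell '.' (not opp) -> no flip
All flips: (2,2)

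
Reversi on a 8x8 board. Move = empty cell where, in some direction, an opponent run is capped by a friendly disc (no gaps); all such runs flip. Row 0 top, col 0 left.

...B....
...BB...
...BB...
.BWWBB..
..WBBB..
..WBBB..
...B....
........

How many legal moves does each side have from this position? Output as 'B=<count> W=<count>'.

-- B to move --
(2,1): flips 1 -> legal
(2,2): flips 1 -> legal
(4,1): flips 3 -> legal
(5,1): flips 3 -> legal
(6,1): flips 1 -> legal
(6,2): no bracket -> illegal
B mobility = 5
-- W to move --
(0,2): no bracket -> illegal
(0,4): no bracket -> illegal
(0,5): flips 2 -> legal
(1,2): no bracket -> illegal
(1,5): flips 1 -> legal
(2,0): flips 1 -> legal
(2,1): no bracket -> illegal
(2,2): no bracket -> illegal
(2,5): flips 2 -> legal
(2,6): no bracket -> illegal
(3,0): flips 1 -> legal
(3,6): flips 2 -> legal
(4,0): no bracket -> illegal
(4,1): no bracket -> illegal
(4,6): flips 3 -> legal
(5,6): flips 3 -> legal
(6,2): no bracket -> illegal
(6,4): flips 1 -> legal
(6,5): flips 2 -> legal
(6,6): flips 2 -> legal
(7,2): no bracket -> illegal
(7,3): flips 3 -> legal
(7,4): flips 1 -> legal
W mobility = 13

Answer: B=5 W=13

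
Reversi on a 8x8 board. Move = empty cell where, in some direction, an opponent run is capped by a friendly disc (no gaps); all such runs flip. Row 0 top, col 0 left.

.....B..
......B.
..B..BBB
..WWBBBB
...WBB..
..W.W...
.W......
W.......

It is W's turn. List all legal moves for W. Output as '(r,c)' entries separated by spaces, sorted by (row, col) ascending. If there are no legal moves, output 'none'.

(0,4): no bracket -> illegal
(0,6): no bracket -> illegal
(0,7): flips 3 -> legal
(1,1): flips 1 -> legal
(1,2): flips 1 -> legal
(1,3): no bracket -> illegal
(1,4): no bracket -> illegal
(1,5): no bracket -> illegal
(1,7): no bracket -> illegal
(2,1): no bracket -> illegal
(2,3): no bracket -> illegal
(2,4): flips 2 -> legal
(3,1): no bracket -> illegal
(4,6): flips 2 -> legal
(4,7): no bracket -> illegal
(5,3): no bracket -> illegal
(5,5): flips 1 -> legal
(5,6): no bracket -> illegal

Answer: (0,7) (1,1) (1,2) (2,4) (4,6) (5,5)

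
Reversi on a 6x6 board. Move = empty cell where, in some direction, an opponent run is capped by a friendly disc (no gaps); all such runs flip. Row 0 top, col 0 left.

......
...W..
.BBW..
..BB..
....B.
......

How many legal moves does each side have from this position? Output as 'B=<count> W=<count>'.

-- B to move --
(0,2): no bracket -> illegal
(0,3): flips 2 -> legal
(0,4): flips 1 -> legal
(1,2): no bracket -> illegal
(1,4): flips 1 -> legal
(2,4): flips 1 -> legal
(3,4): no bracket -> illegal
B mobility = 4
-- W to move --
(1,0): no bracket -> illegal
(1,1): no bracket -> illegal
(1,2): no bracket -> illegal
(2,0): flips 2 -> legal
(2,4): no bracket -> illegal
(3,0): no bracket -> illegal
(3,1): flips 1 -> legal
(3,4): no bracket -> illegal
(3,5): no bracket -> illegal
(4,1): flips 1 -> legal
(4,2): no bracket -> illegal
(4,3): flips 1 -> legal
(4,5): no bracket -> illegal
(5,3): no bracket -> illegal
(5,4): no bracket -> illegal
(5,5): no bracket -> illegal
W mobility = 4

Answer: B=4 W=4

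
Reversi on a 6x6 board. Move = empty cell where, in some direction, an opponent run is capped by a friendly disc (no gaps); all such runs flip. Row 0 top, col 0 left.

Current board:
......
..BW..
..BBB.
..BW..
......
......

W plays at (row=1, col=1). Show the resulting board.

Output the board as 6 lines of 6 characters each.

Answer: ......
.WWW..
..WBB.
..BW..
......
......

Derivation:
Place W at (1,1); scan 8 dirs for brackets.
Dir NW: first cell '.' (not opp) -> no flip
Dir N: first cell '.' (not opp) -> no flip
Dir NE: first cell '.' (not opp) -> no flip
Dir W: first cell '.' (not opp) -> no flip
Dir E: opp run (1,2) capped by W -> flip
Dir SW: first cell '.' (not opp) -> no flip
Dir S: first cell '.' (not opp) -> no flip
Dir SE: opp run (2,2) capped by W -> flip
All flips: (1,2) (2,2)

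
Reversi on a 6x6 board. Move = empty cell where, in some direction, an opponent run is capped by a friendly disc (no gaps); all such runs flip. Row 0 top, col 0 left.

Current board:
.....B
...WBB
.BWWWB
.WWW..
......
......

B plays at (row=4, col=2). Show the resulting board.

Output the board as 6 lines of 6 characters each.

Place B at (4,2); scan 8 dirs for brackets.
Dir NW: opp run (3,1), next='.' -> no flip
Dir N: opp run (3,2) (2,2), next='.' -> no flip
Dir NE: opp run (3,3) (2,4) capped by B -> flip
Dir W: first cell '.' (not opp) -> no flip
Dir E: first cell '.' (not opp) -> no flip
Dir SW: first cell '.' (not opp) -> no flip
Dir S: first cell '.' (not opp) -> no flip
Dir SE: first cell '.' (not opp) -> no flip
All flips: (2,4) (3,3)

Answer: .....B
...WBB
.BWWBB
.WWB..
..B...
......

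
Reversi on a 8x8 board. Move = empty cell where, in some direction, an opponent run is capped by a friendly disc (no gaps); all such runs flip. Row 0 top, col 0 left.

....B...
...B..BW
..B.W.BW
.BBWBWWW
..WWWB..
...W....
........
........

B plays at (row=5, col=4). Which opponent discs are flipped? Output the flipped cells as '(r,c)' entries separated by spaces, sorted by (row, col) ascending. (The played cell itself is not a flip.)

Answer: (4,3) (4,4)

Derivation:
Dir NW: opp run (4,3) capped by B -> flip
Dir N: opp run (4,4) capped by B -> flip
Dir NE: first cell 'B' (not opp) -> no flip
Dir W: opp run (5,3), next='.' -> no flip
Dir E: first cell '.' (not opp) -> no flip
Dir SW: first cell '.' (not opp) -> no flip
Dir S: first cell '.' (not opp) -> no flip
Dir SE: first cell '.' (not opp) -> no flip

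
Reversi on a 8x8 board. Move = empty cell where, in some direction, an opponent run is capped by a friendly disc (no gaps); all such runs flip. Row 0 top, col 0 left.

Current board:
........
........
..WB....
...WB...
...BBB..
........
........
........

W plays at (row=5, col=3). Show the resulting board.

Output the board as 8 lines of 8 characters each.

Place W at (5,3); scan 8 dirs for brackets.
Dir NW: first cell '.' (not opp) -> no flip
Dir N: opp run (4,3) capped by W -> flip
Dir NE: opp run (4,4), next='.' -> no flip
Dir W: first cell '.' (not opp) -> no flip
Dir E: first cell '.' (not opp) -> no flip
Dir SW: first cell '.' (not opp) -> no flip
Dir S: first cell '.' (not opp) -> no flip
Dir SE: first cell '.' (not opp) -> no flip
All flips: (4,3)

Answer: ........
........
..WB....
...WB...
...WBB..
...W....
........
........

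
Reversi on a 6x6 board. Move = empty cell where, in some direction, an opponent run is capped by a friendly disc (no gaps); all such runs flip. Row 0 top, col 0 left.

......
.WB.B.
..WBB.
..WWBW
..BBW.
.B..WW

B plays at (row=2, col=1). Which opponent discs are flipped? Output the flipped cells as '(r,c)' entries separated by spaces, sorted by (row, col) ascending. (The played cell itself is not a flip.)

Answer: (2,2) (3,2)

Derivation:
Dir NW: first cell '.' (not opp) -> no flip
Dir N: opp run (1,1), next='.' -> no flip
Dir NE: first cell 'B' (not opp) -> no flip
Dir W: first cell '.' (not opp) -> no flip
Dir E: opp run (2,2) capped by B -> flip
Dir SW: first cell '.' (not opp) -> no flip
Dir S: first cell '.' (not opp) -> no flip
Dir SE: opp run (3,2) capped by B -> flip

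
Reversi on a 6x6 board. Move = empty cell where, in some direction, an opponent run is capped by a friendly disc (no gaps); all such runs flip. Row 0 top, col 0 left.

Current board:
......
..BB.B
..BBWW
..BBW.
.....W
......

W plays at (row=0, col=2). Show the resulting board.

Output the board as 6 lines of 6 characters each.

Place W at (0,2); scan 8 dirs for brackets.
Dir NW: edge -> no flip
Dir N: edge -> no flip
Dir NE: edge -> no flip
Dir W: first cell '.' (not opp) -> no flip
Dir E: first cell '.' (not opp) -> no flip
Dir SW: first cell '.' (not opp) -> no flip
Dir S: opp run (1,2) (2,2) (3,2), next='.' -> no flip
Dir SE: opp run (1,3) capped by W -> flip
All flips: (1,3)

Answer: ..W...
..BW.B
..BBWW
..BBW.
.....W
......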